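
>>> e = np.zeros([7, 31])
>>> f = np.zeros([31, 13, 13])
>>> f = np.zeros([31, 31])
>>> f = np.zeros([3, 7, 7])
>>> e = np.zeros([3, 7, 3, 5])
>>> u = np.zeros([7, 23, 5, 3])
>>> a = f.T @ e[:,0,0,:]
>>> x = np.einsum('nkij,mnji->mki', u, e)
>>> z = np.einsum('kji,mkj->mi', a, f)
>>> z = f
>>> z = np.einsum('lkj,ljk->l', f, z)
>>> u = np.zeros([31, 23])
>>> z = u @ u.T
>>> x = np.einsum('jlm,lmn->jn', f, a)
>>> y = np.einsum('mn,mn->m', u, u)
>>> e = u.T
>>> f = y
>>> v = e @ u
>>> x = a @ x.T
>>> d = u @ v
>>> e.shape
(23, 31)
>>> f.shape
(31,)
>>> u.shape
(31, 23)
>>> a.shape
(7, 7, 5)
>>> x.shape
(7, 7, 3)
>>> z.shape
(31, 31)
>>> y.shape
(31,)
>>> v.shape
(23, 23)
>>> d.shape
(31, 23)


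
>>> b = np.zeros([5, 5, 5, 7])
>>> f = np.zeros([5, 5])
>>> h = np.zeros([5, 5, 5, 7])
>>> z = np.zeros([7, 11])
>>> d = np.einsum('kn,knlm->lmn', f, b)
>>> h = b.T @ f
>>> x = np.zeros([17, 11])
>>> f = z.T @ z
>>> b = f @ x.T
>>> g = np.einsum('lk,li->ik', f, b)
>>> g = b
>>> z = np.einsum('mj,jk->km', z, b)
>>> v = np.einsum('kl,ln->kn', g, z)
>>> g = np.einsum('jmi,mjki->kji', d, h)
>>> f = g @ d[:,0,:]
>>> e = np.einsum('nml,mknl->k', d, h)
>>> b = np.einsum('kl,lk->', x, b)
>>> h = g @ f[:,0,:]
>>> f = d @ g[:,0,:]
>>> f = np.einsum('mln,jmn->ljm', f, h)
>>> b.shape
()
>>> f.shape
(7, 5, 5)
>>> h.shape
(5, 5, 5)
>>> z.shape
(17, 7)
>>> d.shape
(5, 7, 5)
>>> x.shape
(17, 11)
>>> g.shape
(5, 5, 5)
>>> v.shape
(11, 7)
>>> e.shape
(5,)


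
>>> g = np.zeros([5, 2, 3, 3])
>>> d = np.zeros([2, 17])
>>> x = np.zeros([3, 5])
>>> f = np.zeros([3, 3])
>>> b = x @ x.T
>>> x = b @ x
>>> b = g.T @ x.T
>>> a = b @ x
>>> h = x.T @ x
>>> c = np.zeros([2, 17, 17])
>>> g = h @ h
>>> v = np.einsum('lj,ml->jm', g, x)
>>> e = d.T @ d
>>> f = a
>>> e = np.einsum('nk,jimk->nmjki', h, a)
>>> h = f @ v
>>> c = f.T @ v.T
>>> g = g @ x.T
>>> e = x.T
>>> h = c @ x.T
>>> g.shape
(5, 3)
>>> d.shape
(2, 17)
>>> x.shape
(3, 5)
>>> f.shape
(3, 3, 2, 5)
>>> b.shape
(3, 3, 2, 3)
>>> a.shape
(3, 3, 2, 5)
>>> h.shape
(5, 2, 3, 3)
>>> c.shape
(5, 2, 3, 5)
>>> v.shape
(5, 3)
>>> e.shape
(5, 3)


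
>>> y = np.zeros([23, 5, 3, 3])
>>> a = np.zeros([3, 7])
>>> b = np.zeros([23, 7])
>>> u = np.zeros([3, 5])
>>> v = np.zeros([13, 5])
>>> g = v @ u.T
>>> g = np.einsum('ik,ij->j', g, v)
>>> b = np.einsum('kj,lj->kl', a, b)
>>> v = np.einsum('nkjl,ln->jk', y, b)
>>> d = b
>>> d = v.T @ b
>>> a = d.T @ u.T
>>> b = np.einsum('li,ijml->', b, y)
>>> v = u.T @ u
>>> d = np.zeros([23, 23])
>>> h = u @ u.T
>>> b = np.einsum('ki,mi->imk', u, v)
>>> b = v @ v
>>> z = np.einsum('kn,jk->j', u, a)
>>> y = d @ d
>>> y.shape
(23, 23)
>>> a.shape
(23, 3)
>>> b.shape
(5, 5)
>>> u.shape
(3, 5)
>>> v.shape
(5, 5)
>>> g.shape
(5,)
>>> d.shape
(23, 23)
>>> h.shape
(3, 3)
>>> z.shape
(23,)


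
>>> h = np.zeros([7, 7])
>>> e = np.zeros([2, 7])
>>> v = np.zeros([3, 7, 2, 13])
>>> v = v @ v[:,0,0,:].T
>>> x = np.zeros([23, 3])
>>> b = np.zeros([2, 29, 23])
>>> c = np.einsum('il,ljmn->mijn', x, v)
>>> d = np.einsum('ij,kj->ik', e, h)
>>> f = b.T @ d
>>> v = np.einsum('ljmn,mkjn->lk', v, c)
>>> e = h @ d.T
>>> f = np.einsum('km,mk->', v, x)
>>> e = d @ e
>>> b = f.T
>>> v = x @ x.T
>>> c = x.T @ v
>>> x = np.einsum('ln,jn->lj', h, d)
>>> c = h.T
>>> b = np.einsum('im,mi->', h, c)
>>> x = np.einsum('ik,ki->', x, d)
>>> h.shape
(7, 7)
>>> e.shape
(2, 2)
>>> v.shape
(23, 23)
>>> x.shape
()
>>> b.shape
()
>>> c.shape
(7, 7)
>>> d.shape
(2, 7)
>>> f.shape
()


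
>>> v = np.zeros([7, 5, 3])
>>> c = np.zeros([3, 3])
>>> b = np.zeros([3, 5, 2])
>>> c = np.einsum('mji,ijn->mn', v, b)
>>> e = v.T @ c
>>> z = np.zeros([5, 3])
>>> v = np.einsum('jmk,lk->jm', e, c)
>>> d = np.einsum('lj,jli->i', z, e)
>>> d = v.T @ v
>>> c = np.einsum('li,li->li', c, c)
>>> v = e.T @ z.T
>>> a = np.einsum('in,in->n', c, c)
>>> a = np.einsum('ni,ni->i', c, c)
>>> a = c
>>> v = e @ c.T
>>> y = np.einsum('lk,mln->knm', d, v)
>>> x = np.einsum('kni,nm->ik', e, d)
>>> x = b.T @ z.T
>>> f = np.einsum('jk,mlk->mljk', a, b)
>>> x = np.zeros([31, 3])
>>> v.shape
(3, 5, 7)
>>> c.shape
(7, 2)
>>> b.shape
(3, 5, 2)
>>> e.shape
(3, 5, 2)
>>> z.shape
(5, 3)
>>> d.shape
(5, 5)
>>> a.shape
(7, 2)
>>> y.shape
(5, 7, 3)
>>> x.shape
(31, 3)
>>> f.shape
(3, 5, 7, 2)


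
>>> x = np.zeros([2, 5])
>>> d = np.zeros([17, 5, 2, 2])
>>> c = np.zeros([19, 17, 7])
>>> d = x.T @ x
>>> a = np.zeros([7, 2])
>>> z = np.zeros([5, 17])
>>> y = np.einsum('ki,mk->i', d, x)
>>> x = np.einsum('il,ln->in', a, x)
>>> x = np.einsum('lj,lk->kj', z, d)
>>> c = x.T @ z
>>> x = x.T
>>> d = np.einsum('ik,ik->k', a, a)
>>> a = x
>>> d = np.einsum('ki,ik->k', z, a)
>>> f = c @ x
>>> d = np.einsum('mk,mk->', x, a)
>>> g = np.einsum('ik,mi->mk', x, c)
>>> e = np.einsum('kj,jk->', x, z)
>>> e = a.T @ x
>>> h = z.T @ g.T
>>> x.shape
(17, 5)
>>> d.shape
()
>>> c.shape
(17, 17)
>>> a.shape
(17, 5)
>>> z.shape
(5, 17)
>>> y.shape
(5,)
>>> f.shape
(17, 5)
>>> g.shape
(17, 5)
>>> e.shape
(5, 5)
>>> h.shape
(17, 17)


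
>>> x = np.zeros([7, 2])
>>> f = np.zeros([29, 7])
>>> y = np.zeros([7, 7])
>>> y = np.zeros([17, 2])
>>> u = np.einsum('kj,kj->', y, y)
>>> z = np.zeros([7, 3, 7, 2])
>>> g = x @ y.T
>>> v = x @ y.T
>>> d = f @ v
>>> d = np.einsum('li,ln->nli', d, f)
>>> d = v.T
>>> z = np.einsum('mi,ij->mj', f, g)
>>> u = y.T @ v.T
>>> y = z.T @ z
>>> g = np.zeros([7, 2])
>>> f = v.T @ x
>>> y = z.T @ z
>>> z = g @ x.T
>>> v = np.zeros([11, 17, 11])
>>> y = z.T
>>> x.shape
(7, 2)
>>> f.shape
(17, 2)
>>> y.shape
(7, 7)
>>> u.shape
(2, 7)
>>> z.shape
(7, 7)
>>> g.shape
(7, 2)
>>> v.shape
(11, 17, 11)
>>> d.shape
(17, 7)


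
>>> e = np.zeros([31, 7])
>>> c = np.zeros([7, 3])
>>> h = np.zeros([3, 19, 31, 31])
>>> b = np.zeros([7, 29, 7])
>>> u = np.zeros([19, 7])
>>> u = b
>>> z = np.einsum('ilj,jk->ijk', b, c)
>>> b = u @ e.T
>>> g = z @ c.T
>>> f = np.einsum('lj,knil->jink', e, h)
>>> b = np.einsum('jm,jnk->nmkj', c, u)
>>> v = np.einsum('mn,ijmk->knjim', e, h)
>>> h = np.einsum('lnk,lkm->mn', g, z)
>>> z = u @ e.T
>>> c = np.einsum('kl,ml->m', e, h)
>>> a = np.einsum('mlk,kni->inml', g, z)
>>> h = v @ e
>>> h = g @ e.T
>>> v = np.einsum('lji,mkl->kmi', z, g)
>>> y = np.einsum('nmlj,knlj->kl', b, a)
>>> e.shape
(31, 7)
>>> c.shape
(3,)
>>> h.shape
(7, 7, 31)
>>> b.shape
(29, 3, 7, 7)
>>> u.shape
(7, 29, 7)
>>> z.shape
(7, 29, 31)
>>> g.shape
(7, 7, 7)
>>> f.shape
(7, 31, 19, 3)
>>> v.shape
(7, 7, 31)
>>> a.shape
(31, 29, 7, 7)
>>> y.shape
(31, 7)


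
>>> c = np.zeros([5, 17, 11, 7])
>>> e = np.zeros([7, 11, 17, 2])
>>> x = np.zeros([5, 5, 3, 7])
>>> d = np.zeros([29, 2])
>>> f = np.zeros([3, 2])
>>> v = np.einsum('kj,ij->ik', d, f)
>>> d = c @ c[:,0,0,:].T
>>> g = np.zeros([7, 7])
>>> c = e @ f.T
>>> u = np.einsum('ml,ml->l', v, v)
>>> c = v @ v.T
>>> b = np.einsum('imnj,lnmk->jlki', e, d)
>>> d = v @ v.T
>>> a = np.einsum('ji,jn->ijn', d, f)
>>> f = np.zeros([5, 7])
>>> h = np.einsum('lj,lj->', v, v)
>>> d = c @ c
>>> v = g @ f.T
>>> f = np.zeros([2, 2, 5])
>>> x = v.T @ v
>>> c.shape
(3, 3)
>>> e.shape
(7, 11, 17, 2)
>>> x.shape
(5, 5)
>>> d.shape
(3, 3)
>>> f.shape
(2, 2, 5)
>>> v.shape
(7, 5)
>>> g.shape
(7, 7)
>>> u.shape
(29,)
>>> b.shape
(2, 5, 5, 7)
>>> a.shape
(3, 3, 2)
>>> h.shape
()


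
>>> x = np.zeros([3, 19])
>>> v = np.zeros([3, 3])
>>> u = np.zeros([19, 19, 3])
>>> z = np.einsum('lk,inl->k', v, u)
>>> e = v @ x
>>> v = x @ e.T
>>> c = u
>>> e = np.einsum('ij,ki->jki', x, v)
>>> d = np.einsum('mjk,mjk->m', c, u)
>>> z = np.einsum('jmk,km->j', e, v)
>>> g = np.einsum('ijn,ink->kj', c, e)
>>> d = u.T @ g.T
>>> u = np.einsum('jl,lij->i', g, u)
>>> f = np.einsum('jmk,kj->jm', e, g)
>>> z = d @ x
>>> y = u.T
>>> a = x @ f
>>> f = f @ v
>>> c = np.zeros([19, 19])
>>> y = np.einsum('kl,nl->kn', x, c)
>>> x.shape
(3, 19)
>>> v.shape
(3, 3)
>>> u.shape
(19,)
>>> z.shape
(3, 19, 19)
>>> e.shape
(19, 3, 3)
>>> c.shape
(19, 19)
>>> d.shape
(3, 19, 3)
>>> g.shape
(3, 19)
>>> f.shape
(19, 3)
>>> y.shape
(3, 19)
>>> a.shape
(3, 3)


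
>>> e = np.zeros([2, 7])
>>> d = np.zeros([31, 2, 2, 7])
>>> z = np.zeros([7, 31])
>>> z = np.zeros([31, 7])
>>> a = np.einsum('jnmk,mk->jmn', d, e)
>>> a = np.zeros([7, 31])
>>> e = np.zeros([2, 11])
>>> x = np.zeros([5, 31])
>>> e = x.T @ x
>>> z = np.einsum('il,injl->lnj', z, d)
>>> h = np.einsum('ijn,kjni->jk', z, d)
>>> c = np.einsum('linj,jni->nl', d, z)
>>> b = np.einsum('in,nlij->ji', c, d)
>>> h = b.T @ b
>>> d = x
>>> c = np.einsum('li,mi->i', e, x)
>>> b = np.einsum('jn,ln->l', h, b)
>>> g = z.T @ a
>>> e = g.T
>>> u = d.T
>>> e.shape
(31, 2, 2)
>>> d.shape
(5, 31)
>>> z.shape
(7, 2, 2)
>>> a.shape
(7, 31)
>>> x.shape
(5, 31)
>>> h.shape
(2, 2)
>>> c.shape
(31,)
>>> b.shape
(7,)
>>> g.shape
(2, 2, 31)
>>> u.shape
(31, 5)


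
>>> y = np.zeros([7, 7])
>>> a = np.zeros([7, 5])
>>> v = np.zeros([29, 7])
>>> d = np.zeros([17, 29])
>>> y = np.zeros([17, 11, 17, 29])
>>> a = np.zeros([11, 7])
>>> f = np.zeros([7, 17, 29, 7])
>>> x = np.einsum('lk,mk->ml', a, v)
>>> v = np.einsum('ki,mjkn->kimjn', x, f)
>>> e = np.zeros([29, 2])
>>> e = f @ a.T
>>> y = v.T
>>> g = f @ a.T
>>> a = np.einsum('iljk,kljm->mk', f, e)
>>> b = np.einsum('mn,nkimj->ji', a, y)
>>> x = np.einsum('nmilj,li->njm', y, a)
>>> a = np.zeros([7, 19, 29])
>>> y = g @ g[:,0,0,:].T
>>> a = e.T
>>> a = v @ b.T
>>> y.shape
(7, 17, 29, 7)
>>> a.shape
(29, 11, 7, 17, 29)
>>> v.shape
(29, 11, 7, 17, 7)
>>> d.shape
(17, 29)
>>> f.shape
(7, 17, 29, 7)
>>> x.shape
(7, 29, 17)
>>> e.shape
(7, 17, 29, 11)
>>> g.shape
(7, 17, 29, 11)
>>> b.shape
(29, 7)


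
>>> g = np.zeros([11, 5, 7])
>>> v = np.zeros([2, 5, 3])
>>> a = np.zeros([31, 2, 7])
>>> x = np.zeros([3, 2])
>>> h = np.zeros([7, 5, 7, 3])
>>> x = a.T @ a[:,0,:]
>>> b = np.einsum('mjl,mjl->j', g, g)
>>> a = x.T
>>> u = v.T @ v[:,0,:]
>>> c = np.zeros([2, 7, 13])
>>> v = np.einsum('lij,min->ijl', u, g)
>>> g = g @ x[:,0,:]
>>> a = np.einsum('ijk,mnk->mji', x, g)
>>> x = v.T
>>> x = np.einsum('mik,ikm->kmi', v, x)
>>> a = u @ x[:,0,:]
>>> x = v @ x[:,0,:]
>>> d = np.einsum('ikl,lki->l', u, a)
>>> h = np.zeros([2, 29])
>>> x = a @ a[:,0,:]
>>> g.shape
(11, 5, 7)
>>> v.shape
(5, 3, 3)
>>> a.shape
(3, 5, 3)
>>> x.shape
(3, 5, 3)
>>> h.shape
(2, 29)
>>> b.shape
(5,)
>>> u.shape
(3, 5, 3)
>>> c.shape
(2, 7, 13)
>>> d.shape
(3,)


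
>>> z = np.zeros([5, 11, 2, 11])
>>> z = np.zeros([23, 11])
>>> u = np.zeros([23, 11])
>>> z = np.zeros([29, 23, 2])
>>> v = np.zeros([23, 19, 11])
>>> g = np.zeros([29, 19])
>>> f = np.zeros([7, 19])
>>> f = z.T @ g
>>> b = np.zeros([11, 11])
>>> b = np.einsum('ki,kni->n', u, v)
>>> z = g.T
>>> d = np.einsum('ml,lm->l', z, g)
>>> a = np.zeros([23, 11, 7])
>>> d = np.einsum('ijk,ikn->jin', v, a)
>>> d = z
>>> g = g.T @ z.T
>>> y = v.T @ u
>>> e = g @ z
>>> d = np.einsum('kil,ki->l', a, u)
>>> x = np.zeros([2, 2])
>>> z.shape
(19, 29)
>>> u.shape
(23, 11)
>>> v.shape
(23, 19, 11)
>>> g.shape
(19, 19)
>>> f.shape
(2, 23, 19)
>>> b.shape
(19,)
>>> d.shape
(7,)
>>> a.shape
(23, 11, 7)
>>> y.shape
(11, 19, 11)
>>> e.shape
(19, 29)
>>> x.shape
(2, 2)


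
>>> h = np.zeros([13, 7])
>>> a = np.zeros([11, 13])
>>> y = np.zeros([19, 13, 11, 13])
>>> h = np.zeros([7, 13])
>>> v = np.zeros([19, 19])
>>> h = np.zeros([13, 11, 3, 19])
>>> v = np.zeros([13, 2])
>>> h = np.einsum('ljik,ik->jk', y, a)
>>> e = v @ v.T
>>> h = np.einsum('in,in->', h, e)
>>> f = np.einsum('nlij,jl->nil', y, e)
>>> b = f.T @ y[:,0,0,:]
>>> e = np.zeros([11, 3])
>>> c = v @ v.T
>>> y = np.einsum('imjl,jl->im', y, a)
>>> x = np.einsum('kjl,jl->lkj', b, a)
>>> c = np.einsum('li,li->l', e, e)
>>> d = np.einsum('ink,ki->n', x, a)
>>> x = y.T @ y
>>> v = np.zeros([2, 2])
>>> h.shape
()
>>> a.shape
(11, 13)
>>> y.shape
(19, 13)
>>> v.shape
(2, 2)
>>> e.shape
(11, 3)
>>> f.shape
(19, 11, 13)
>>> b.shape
(13, 11, 13)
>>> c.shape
(11,)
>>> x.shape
(13, 13)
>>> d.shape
(13,)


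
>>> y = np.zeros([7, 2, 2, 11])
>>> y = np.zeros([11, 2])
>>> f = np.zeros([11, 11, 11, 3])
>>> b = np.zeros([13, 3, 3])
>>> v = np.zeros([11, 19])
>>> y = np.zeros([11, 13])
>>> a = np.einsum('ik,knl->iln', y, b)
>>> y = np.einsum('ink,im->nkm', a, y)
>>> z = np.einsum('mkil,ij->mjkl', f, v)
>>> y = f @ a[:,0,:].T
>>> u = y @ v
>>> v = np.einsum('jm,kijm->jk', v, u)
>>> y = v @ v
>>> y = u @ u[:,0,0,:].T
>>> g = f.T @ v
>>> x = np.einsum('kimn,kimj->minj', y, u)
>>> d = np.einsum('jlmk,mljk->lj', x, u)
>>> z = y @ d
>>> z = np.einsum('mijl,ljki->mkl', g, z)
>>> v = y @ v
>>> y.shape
(11, 11, 11, 11)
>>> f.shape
(11, 11, 11, 3)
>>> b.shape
(13, 3, 3)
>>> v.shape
(11, 11, 11, 11)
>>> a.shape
(11, 3, 3)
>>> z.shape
(3, 11, 11)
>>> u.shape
(11, 11, 11, 19)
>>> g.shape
(3, 11, 11, 11)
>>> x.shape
(11, 11, 11, 19)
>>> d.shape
(11, 11)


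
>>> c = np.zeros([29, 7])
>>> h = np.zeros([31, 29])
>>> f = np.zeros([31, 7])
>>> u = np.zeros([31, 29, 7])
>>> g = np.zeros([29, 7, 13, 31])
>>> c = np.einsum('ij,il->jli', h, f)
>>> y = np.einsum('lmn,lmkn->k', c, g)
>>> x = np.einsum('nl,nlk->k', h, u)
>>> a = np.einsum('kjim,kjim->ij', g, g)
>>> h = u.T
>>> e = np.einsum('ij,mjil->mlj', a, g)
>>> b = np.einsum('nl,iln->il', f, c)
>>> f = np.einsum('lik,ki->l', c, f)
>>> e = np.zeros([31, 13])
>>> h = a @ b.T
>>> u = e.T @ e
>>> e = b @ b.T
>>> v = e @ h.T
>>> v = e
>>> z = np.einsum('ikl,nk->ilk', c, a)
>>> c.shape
(29, 7, 31)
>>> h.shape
(13, 29)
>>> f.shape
(29,)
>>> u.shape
(13, 13)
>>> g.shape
(29, 7, 13, 31)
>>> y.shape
(13,)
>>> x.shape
(7,)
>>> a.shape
(13, 7)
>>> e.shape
(29, 29)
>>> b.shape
(29, 7)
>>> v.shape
(29, 29)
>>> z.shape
(29, 31, 7)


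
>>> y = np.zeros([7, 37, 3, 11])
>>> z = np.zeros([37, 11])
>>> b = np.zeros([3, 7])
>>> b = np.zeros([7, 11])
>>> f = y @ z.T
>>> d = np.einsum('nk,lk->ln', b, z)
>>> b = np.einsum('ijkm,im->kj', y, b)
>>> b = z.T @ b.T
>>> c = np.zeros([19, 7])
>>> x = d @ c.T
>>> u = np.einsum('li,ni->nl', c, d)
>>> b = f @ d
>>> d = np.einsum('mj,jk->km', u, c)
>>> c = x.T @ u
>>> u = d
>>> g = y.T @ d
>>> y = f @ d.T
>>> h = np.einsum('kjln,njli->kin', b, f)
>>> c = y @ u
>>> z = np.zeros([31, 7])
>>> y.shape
(7, 37, 3, 7)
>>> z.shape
(31, 7)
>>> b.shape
(7, 37, 3, 7)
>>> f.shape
(7, 37, 3, 37)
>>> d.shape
(7, 37)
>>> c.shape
(7, 37, 3, 37)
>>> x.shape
(37, 19)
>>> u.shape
(7, 37)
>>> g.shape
(11, 3, 37, 37)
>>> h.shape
(7, 37, 7)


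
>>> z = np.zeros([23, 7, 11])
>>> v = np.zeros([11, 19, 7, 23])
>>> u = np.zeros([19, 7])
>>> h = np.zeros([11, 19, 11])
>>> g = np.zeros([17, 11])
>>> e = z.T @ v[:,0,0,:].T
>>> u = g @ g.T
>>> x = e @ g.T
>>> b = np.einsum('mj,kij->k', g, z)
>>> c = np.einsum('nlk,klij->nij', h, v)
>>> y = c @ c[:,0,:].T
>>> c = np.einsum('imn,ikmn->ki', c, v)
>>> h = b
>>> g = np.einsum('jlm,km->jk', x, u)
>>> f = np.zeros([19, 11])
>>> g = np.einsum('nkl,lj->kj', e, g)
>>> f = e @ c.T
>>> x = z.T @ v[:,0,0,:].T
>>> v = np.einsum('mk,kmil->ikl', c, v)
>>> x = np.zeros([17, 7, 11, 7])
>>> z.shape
(23, 7, 11)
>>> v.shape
(7, 11, 23)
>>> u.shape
(17, 17)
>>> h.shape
(23,)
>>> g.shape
(7, 17)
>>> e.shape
(11, 7, 11)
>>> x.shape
(17, 7, 11, 7)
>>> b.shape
(23,)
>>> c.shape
(19, 11)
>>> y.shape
(11, 7, 11)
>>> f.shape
(11, 7, 19)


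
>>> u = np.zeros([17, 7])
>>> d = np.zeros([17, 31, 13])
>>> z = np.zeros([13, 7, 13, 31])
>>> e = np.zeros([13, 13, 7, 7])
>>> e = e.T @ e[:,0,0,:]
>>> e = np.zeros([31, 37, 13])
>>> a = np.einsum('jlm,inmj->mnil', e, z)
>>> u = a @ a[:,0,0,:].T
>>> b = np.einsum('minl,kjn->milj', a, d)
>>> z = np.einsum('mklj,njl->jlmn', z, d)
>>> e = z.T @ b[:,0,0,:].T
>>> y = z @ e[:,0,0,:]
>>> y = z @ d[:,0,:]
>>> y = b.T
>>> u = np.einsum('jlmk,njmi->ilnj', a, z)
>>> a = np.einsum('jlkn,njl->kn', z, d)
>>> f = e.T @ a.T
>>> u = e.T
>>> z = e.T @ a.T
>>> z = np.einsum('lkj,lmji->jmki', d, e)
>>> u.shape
(13, 13, 13, 17)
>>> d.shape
(17, 31, 13)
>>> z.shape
(13, 13, 31, 13)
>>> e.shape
(17, 13, 13, 13)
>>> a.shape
(13, 17)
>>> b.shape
(13, 7, 37, 31)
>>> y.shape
(31, 37, 7, 13)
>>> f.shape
(13, 13, 13, 13)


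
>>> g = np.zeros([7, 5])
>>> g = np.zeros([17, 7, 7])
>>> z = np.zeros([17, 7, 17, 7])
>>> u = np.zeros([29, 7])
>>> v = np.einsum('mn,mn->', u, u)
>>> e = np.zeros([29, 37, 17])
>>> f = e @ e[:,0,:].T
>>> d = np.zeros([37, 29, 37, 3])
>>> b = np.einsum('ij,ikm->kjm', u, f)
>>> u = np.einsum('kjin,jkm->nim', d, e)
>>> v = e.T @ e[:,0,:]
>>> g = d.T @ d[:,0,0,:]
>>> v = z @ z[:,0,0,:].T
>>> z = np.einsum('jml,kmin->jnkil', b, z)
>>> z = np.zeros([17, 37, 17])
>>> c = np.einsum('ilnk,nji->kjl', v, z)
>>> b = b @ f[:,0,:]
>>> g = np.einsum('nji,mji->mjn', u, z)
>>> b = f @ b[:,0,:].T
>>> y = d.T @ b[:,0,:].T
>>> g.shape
(17, 37, 3)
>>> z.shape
(17, 37, 17)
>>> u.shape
(3, 37, 17)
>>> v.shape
(17, 7, 17, 17)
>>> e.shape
(29, 37, 17)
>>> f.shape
(29, 37, 29)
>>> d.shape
(37, 29, 37, 3)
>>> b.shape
(29, 37, 37)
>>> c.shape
(17, 37, 7)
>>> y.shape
(3, 37, 29, 29)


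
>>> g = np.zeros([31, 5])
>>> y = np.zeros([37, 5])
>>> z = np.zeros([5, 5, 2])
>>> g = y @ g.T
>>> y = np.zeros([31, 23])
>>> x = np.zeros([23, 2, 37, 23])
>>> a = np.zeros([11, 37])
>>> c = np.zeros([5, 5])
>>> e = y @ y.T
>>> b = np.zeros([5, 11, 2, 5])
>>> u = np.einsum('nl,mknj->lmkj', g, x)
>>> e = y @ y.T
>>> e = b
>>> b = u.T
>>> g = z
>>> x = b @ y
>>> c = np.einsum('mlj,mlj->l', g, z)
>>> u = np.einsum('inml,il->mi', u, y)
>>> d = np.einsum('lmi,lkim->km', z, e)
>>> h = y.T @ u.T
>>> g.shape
(5, 5, 2)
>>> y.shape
(31, 23)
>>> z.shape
(5, 5, 2)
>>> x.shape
(23, 2, 23, 23)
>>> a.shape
(11, 37)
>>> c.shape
(5,)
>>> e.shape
(5, 11, 2, 5)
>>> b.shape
(23, 2, 23, 31)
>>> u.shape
(2, 31)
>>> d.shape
(11, 5)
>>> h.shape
(23, 2)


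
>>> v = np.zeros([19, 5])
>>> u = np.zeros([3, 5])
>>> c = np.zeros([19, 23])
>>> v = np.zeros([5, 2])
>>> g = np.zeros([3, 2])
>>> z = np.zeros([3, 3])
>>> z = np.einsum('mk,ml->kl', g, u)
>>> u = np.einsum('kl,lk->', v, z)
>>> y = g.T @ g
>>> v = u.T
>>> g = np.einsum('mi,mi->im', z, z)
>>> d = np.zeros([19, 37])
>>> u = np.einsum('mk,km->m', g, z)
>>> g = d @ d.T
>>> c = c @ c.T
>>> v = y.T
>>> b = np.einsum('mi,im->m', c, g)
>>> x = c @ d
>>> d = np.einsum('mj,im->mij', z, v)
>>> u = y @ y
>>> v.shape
(2, 2)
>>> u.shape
(2, 2)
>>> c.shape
(19, 19)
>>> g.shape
(19, 19)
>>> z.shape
(2, 5)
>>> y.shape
(2, 2)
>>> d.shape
(2, 2, 5)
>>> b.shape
(19,)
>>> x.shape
(19, 37)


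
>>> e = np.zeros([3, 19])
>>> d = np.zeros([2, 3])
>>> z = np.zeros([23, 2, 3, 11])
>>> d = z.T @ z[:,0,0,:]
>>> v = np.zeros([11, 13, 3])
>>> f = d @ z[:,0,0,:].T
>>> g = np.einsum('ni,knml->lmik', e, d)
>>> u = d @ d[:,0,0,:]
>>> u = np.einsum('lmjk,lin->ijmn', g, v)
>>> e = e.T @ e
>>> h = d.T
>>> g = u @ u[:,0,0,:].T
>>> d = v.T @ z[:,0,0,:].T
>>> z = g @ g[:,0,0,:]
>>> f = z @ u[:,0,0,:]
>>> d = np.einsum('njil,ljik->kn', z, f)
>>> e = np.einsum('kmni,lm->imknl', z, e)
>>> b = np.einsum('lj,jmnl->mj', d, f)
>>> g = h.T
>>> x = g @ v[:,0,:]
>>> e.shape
(13, 19, 13, 2, 19)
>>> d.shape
(3, 13)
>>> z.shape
(13, 19, 2, 13)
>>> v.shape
(11, 13, 3)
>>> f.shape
(13, 19, 2, 3)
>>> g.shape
(11, 3, 2, 11)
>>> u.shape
(13, 19, 2, 3)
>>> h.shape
(11, 2, 3, 11)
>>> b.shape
(19, 13)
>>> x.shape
(11, 3, 2, 3)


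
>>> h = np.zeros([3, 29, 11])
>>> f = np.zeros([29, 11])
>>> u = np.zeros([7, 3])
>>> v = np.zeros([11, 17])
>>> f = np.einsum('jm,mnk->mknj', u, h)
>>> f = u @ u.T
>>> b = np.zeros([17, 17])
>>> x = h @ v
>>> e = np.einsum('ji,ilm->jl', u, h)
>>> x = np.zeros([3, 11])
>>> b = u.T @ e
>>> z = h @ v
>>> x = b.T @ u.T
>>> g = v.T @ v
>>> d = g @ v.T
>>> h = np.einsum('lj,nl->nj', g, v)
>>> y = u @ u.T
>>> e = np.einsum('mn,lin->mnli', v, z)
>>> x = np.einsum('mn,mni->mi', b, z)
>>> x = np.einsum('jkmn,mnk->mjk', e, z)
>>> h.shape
(11, 17)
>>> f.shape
(7, 7)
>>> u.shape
(7, 3)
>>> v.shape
(11, 17)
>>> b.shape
(3, 29)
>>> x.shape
(3, 11, 17)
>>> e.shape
(11, 17, 3, 29)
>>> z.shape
(3, 29, 17)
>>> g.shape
(17, 17)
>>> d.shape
(17, 11)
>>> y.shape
(7, 7)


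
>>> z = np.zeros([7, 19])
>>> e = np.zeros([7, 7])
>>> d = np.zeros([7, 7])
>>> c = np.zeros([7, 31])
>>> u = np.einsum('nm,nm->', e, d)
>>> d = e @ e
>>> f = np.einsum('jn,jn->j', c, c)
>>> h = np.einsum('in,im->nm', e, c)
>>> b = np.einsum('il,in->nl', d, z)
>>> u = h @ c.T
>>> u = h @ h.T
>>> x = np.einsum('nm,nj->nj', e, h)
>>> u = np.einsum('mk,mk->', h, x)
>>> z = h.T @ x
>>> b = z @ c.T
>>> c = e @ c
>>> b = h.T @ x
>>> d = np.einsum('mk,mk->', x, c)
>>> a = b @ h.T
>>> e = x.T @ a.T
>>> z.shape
(31, 31)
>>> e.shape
(31, 31)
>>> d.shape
()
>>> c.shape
(7, 31)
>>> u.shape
()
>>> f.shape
(7,)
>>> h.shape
(7, 31)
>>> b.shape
(31, 31)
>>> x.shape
(7, 31)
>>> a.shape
(31, 7)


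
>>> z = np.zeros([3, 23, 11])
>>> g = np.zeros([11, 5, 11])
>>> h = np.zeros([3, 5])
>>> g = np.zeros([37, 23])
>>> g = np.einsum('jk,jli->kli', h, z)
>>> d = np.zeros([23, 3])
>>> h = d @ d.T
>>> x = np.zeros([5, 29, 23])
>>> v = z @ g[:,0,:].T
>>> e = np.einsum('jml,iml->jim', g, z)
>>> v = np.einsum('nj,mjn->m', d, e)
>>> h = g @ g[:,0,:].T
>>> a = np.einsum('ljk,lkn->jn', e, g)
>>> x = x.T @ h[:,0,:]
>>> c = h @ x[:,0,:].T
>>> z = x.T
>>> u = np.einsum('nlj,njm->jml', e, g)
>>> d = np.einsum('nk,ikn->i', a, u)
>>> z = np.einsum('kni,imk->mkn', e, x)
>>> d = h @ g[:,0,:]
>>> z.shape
(29, 5, 3)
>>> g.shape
(5, 23, 11)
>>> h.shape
(5, 23, 5)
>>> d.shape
(5, 23, 11)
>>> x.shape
(23, 29, 5)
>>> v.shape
(5,)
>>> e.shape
(5, 3, 23)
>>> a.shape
(3, 11)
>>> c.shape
(5, 23, 23)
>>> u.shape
(23, 11, 3)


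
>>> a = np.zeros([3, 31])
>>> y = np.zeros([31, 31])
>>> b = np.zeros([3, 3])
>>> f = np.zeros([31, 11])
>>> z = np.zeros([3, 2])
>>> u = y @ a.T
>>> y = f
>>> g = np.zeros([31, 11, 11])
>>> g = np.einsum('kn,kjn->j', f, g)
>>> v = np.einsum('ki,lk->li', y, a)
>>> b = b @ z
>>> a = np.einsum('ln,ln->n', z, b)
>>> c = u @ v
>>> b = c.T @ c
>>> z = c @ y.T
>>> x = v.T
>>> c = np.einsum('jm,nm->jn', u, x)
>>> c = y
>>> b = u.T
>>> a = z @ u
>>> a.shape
(31, 3)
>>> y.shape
(31, 11)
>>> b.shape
(3, 31)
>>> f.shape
(31, 11)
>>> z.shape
(31, 31)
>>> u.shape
(31, 3)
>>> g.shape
(11,)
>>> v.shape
(3, 11)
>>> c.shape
(31, 11)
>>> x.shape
(11, 3)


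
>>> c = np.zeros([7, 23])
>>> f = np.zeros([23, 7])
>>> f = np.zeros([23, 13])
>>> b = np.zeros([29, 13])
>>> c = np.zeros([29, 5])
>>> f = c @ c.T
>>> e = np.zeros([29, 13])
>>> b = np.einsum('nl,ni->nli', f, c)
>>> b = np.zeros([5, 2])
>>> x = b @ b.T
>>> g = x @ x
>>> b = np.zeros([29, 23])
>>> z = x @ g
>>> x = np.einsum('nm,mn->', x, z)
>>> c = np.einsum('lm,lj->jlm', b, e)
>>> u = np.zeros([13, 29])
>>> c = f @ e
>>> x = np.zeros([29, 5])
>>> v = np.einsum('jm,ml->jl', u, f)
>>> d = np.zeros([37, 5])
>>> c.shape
(29, 13)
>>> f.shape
(29, 29)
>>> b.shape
(29, 23)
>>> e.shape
(29, 13)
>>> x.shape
(29, 5)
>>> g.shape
(5, 5)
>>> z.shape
(5, 5)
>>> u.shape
(13, 29)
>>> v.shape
(13, 29)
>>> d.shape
(37, 5)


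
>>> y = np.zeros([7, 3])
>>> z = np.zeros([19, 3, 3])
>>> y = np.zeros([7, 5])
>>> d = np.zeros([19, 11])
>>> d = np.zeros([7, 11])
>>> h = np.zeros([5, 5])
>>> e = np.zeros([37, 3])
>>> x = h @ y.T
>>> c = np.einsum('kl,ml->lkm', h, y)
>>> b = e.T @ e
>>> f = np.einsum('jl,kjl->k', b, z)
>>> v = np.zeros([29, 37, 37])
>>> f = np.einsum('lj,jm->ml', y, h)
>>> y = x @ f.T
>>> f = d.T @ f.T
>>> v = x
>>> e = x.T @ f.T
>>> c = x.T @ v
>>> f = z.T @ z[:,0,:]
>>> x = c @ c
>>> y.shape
(5, 5)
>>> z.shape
(19, 3, 3)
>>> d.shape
(7, 11)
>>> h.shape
(5, 5)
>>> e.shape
(7, 11)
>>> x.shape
(7, 7)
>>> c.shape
(7, 7)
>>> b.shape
(3, 3)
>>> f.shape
(3, 3, 3)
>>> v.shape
(5, 7)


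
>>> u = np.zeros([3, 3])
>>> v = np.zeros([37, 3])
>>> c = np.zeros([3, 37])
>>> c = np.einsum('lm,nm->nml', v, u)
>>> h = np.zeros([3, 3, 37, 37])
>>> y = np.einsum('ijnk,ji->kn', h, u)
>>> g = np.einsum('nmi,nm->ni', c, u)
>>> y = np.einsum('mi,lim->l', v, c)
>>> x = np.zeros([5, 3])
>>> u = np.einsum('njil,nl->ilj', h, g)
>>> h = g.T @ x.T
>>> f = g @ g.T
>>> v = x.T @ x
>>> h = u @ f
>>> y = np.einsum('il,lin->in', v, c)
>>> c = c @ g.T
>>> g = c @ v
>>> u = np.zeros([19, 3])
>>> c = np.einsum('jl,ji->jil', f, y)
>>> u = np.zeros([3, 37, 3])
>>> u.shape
(3, 37, 3)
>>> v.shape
(3, 3)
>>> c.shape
(3, 37, 3)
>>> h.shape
(37, 37, 3)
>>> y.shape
(3, 37)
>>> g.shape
(3, 3, 3)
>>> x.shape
(5, 3)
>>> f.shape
(3, 3)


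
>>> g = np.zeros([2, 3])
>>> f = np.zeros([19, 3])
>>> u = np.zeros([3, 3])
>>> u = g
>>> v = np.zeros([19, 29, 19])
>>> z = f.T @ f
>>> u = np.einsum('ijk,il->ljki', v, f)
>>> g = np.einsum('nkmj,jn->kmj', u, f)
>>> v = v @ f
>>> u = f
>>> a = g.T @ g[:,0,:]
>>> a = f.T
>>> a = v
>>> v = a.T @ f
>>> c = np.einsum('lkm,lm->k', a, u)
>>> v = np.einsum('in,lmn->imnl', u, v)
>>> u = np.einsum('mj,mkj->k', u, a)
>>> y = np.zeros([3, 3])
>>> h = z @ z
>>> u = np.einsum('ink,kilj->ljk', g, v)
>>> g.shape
(29, 19, 19)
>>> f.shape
(19, 3)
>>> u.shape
(3, 3, 19)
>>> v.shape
(19, 29, 3, 3)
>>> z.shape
(3, 3)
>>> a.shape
(19, 29, 3)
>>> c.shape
(29,)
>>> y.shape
(3, 3)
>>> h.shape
(3, 3)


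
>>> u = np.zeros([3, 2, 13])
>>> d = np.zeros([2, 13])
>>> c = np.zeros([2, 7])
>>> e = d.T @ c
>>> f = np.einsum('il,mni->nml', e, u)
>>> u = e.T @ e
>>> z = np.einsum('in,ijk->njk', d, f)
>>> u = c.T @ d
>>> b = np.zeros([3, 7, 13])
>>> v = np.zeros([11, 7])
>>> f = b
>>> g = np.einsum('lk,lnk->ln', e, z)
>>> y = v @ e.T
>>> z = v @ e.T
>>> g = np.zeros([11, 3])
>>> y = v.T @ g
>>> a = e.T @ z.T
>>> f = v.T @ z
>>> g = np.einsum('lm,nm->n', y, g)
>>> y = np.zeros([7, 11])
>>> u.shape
(7, 13)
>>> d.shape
(2, 13)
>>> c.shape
(2, 7)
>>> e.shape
(13, 7)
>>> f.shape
(7, 13)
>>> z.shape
(11, 13)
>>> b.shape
(3, 7, 13)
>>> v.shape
(11, 7)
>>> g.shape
(11,)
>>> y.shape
(7, 11)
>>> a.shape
(7, 11)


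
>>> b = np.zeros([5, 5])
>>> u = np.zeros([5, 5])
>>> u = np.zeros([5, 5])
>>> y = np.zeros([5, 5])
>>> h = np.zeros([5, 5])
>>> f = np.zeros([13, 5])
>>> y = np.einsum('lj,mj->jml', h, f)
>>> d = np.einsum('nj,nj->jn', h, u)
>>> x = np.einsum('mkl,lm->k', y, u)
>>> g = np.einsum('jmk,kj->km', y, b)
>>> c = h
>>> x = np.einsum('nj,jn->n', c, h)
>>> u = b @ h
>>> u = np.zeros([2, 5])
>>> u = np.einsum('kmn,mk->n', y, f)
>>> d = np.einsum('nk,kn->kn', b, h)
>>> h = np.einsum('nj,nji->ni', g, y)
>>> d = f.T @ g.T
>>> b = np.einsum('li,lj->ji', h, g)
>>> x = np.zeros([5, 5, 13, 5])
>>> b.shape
(13, 5)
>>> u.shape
(5,)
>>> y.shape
(5, 13, 5)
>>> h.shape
(5, 5)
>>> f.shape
(13, 5)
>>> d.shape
(5, 5)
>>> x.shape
(5, 5, 13, 5)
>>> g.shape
(5, 13)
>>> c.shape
(5, 5)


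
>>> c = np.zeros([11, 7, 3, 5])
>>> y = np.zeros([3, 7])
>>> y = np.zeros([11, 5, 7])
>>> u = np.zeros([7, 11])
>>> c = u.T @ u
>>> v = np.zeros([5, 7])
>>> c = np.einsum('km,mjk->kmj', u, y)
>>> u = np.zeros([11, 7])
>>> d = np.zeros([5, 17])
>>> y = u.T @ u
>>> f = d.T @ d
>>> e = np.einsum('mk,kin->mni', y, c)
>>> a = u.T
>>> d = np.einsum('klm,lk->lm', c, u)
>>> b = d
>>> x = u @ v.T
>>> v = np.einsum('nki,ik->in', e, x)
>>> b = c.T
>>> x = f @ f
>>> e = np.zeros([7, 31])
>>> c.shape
(7, 11, 5)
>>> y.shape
(7, 7)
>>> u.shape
(11, 7)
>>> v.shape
(11, 7)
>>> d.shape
(11, 5)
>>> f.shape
(17, 17)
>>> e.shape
(7, 31)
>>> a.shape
(7, 11)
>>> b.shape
(5, 11, 7)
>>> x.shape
(17, 17)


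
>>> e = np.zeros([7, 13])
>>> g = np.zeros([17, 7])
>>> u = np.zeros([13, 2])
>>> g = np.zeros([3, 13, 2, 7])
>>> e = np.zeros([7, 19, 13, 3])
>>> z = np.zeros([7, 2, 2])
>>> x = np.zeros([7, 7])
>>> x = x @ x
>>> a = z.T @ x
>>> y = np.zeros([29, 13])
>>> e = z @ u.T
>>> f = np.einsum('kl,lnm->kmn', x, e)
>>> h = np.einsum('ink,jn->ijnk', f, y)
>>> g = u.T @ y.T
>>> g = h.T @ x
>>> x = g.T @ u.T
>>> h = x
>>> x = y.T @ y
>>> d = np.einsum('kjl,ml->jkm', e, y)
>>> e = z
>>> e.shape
(7, 2, 2)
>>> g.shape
(2, 13, 29, 7)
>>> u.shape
(13, 2)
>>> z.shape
(7, 2, 2)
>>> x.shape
(13, 13)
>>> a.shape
(2, 2, 7)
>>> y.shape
(29, 13)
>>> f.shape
(7, 13, 2)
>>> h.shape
(7, 29, 13, 13)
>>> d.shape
(2, 7, 29)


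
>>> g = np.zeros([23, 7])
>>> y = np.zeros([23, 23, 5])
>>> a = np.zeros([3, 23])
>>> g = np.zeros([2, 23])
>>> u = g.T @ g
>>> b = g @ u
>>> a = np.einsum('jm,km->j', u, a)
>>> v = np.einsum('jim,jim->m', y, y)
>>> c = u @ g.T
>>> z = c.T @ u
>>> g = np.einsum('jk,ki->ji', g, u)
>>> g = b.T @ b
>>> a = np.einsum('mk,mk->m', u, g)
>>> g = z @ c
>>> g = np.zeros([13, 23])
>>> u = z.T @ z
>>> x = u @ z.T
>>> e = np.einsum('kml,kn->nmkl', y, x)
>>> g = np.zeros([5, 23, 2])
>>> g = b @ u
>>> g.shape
(2, 23)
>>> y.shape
(23, 23, 5)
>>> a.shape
(23,)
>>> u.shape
(23, 23)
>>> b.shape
(2, 23)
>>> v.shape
(5,)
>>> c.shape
(23, 2)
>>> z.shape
(2, 23)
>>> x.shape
(23, 2)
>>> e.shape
(2, 23, 23, 5)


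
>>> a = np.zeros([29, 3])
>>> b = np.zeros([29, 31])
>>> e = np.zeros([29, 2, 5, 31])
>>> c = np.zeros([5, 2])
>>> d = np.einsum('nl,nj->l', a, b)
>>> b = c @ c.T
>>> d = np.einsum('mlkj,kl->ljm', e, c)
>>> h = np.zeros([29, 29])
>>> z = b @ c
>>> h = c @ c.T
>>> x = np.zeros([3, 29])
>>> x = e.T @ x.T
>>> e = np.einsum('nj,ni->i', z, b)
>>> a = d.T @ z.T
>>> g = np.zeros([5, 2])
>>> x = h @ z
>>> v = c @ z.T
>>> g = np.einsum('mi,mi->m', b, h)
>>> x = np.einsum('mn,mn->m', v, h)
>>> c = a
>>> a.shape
(29, 31, 5)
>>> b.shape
(5, 5)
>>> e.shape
(5,)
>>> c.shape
(29, 31, 5)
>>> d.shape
(2, 31, 29)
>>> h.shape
(5, 5)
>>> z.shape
(5, 2)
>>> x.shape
(5,)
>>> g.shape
(5,)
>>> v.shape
(5, 5)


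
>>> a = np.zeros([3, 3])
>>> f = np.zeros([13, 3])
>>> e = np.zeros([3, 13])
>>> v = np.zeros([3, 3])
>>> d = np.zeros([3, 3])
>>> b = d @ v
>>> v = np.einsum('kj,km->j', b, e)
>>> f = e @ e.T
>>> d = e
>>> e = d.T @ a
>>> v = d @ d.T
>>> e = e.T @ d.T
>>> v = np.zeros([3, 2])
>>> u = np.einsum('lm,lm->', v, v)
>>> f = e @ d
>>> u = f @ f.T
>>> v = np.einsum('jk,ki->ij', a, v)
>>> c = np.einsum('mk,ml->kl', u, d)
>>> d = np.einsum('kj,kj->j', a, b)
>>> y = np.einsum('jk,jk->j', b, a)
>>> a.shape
(3, 3)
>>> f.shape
(3, 13)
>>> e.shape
(3, 3)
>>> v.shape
(2, 3)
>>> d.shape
(3,)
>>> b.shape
(3, 3)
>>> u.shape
(3, 3)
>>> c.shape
(3, 13)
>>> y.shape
(3,)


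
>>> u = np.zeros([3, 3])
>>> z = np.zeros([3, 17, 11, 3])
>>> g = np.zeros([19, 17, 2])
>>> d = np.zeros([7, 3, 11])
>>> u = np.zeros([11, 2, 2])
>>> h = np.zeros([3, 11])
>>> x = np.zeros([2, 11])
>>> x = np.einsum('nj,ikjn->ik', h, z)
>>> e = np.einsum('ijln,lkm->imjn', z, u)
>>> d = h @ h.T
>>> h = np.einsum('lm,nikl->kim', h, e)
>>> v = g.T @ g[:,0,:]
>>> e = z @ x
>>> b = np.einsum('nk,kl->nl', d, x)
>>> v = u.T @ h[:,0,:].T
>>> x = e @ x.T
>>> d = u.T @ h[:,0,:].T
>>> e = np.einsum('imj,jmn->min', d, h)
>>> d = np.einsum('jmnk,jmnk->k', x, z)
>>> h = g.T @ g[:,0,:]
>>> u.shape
(11, 2, 2)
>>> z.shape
(3, 17, 11, 3)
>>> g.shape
(19, 17, 2)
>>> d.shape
(3,)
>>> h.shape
(2, 17, 2)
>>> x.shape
(3, 17, 11, 3)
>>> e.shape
(2, 2, 11)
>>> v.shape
(2, 2, 17)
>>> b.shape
(3, 17)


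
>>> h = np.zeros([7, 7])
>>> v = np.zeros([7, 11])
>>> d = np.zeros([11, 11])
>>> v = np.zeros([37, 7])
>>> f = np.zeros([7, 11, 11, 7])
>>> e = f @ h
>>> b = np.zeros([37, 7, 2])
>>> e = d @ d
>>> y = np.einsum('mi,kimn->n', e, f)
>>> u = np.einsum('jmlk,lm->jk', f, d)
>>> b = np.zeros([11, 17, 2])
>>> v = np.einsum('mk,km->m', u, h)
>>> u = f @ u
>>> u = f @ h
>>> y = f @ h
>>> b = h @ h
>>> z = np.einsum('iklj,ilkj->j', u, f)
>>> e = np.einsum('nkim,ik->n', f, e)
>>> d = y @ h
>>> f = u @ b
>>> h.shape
(7, 7)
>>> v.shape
(7,)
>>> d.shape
(7, 11, 11, 7)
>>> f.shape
(7, 11, 11, 7)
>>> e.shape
(7,)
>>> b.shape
(7, 7)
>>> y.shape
(7, 11, 11, 7)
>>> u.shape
(7, 11, 11, 7)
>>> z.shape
(7,)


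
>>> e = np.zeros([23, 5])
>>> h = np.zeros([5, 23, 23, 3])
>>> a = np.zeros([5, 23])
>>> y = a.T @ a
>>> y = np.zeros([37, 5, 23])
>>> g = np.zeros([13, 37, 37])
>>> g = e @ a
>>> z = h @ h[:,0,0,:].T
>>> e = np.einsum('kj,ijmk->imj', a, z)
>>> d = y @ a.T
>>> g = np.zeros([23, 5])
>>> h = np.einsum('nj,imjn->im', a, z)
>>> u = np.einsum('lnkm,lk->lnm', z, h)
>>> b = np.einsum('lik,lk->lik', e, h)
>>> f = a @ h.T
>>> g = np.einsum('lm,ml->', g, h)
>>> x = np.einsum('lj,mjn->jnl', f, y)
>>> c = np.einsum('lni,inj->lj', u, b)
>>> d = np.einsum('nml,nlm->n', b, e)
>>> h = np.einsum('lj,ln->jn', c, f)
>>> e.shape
(5, 23, 23)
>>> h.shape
(23, 5)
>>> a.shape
(5, 23)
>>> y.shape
(37, 5, 23)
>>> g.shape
()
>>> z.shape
(5, 23, 23, 5)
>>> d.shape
(5,)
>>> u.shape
(5, 23, 5)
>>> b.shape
(5, 23, 23)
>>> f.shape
(5, 5)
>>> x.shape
(5, 23, 5)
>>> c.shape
(5, 23)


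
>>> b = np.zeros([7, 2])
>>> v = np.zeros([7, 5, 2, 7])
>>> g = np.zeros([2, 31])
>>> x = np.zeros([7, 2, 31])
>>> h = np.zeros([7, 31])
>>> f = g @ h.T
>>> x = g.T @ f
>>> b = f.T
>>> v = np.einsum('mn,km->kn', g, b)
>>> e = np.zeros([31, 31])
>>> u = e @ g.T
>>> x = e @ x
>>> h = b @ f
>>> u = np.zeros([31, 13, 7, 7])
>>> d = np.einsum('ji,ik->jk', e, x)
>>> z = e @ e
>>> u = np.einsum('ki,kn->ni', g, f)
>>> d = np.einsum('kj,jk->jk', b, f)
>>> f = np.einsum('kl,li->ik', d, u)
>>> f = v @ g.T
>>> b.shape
(7, 2)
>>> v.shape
(7, 31)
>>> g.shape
(2, 31)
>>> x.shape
(31, 7)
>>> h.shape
(7, 7)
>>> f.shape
(7, 2)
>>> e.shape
(31, 31)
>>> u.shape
(7, 31)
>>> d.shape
(2, 7)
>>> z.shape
(31, 31)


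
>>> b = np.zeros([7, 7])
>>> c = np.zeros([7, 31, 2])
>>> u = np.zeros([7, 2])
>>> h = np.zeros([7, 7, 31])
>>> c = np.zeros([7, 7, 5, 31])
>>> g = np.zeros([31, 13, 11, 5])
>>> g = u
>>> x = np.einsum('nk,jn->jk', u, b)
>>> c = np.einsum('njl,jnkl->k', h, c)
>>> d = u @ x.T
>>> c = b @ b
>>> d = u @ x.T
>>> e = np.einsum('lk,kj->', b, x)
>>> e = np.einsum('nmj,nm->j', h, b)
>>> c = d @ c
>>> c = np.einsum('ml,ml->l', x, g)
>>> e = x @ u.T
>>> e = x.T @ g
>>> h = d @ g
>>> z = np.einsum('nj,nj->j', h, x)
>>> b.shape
(7, 7)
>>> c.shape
(2,)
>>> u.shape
(7, 2)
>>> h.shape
(7, 2)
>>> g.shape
(7, 2)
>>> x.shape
(7, 2)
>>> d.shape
(7, 7)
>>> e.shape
(2, 2)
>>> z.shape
(2,)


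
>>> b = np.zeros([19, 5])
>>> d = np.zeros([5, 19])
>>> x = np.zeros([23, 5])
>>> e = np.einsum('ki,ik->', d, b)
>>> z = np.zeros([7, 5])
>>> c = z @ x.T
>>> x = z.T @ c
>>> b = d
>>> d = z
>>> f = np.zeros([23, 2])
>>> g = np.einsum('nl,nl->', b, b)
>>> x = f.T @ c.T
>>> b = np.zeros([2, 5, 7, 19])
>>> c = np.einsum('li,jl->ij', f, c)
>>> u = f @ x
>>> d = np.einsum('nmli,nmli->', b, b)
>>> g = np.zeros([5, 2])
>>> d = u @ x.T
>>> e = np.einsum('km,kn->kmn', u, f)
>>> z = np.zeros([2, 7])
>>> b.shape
(2, 5, 7, 19)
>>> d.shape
(23, 2)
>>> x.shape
(2, 7)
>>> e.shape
(23, 7, 2)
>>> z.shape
(2, 7)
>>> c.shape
(2, 7)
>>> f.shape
(23, 2)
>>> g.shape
(5, 2)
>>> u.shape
(23, 7)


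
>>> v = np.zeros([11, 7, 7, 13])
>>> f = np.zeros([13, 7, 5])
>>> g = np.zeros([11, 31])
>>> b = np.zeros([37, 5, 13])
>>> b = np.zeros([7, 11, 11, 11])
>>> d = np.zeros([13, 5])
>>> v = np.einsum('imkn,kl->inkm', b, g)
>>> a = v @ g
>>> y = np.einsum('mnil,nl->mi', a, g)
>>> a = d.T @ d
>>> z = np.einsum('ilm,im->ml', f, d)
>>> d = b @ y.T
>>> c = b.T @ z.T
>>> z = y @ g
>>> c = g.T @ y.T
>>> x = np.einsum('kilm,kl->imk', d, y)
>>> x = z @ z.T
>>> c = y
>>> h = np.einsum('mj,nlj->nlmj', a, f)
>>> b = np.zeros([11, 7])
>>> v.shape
(7, 11, 11, 11)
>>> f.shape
(13, 7, 5)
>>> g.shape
(11, 31)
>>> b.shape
(11, 7)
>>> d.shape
(7, 11, 11, 7)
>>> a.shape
(5, 5)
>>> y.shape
(7, 11)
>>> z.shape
(7, 31)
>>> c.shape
(7, 11)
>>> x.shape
(7, 7)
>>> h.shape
(13, 7, 5, 5)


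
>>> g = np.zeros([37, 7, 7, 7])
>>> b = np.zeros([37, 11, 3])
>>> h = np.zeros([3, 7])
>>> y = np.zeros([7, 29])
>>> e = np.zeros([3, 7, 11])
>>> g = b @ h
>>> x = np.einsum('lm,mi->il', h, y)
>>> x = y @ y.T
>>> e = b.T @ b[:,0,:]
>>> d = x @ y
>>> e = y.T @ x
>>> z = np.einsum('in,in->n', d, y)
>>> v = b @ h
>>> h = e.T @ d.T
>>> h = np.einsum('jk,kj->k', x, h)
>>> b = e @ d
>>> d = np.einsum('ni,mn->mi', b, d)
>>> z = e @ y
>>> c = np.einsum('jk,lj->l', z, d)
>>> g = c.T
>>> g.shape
(7,)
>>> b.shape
(29, 29)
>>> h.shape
(7,)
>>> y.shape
(7, 29)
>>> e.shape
(29, 7)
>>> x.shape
(7, 7)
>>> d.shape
(7, 29)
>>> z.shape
(29, 29)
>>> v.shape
(37, 11, 7)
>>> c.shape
(7,)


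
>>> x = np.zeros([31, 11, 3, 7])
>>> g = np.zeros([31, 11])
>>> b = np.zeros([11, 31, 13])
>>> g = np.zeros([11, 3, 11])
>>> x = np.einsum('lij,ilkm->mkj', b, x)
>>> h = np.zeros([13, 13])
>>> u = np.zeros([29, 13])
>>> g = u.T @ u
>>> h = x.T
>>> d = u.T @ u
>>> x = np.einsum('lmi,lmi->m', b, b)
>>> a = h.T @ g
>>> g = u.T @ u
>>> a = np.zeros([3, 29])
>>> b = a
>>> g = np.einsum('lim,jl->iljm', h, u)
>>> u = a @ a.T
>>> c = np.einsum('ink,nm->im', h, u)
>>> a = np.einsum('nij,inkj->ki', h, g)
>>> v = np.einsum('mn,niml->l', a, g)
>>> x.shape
(31,)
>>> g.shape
(3, 13, 29, 7)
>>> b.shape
(3, 29)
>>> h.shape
(13, 3, 7)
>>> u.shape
(3, 3)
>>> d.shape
(13, 13)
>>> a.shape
(29, 3)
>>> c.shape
(13, 3)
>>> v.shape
(7,)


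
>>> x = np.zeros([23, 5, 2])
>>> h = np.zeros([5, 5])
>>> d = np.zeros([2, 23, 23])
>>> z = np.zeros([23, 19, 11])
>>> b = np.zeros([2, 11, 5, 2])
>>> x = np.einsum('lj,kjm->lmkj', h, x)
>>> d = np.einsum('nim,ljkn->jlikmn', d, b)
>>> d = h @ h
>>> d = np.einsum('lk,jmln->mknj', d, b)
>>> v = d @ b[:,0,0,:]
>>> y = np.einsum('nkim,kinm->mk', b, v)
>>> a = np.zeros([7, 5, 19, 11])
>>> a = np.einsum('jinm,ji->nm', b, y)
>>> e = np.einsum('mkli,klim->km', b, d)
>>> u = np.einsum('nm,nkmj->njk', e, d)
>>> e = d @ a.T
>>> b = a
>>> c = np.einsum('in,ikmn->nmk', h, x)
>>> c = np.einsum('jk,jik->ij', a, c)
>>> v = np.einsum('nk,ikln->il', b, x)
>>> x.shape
(5, 2, 23, 5)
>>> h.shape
(5, 5)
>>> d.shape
(11, 5, 2, 2)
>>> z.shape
(23, 19, 11)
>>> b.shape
(5, 2)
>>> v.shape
(5, 23)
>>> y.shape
(2, 11)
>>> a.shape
(5, 2)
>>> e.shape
(11, 5, 2, 5)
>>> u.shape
(11, 2, 5)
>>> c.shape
(23, 5)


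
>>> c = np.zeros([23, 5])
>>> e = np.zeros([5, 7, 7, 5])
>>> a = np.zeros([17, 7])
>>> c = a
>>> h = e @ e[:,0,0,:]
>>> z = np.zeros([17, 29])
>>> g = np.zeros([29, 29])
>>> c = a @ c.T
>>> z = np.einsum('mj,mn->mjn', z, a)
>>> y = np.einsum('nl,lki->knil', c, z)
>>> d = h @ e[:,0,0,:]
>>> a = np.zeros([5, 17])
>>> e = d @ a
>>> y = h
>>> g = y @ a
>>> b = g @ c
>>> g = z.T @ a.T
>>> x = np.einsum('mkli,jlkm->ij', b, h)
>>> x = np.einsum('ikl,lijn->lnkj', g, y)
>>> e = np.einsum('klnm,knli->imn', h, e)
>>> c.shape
(17, 17)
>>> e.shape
(17, 5, 7)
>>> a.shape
(5, 17)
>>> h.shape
(5, 7, 7, 5)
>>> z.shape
(17, 29, 7)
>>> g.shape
(7, 29, 5)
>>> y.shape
(5, 7, 7, 5)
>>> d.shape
(5, 7, 7, 5)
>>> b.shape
(5, 7, 7, 17)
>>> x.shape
(5, 5, 29, 7)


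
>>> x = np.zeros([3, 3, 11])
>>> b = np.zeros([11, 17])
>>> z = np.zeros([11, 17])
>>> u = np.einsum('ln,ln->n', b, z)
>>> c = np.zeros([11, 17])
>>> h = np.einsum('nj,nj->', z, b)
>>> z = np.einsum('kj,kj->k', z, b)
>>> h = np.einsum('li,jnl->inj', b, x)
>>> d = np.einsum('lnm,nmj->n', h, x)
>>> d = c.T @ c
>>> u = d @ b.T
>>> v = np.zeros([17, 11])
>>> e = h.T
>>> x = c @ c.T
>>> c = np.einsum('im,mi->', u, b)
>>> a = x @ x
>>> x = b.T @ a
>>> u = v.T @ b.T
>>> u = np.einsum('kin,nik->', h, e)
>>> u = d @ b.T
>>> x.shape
(17, 11)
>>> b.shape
(11, 17)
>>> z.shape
(11,)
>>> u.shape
(17, 11)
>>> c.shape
()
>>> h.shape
(17, 3, 3)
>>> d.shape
(17, 17)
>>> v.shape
(17, 11)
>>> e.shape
(3, 3, 17)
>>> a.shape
(11, 11)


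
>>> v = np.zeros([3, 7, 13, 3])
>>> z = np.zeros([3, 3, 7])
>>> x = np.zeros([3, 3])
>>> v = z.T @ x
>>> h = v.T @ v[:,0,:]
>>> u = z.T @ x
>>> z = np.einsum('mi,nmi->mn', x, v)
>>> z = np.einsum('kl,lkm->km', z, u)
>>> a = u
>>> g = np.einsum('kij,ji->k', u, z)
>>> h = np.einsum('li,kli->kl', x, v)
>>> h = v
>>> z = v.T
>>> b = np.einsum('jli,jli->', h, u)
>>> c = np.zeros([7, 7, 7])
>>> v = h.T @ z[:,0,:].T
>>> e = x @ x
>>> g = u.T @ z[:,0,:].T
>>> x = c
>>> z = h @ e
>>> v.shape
(3, 3, 3)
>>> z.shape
(7, 3, 3)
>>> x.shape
(7, 7, 7)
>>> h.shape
(7, 3, 3)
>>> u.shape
(7, 3, 3)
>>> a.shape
(7, 3, 3)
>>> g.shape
(3, 3, 3)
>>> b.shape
()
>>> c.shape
(7, 7, 7)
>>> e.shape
(3, 3)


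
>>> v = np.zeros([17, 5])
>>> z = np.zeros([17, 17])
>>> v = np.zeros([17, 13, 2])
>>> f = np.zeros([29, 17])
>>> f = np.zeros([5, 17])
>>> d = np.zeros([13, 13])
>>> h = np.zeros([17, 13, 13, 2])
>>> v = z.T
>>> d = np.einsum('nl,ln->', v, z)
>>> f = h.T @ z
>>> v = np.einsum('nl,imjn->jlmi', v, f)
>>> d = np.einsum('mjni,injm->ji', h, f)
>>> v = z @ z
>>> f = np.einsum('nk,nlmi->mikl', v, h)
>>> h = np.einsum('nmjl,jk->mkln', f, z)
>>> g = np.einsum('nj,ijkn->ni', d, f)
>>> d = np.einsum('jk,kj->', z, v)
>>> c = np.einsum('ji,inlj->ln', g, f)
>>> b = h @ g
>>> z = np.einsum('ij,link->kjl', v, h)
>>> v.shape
(17, 17)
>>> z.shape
(13, 17, 2)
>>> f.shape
(13, 2, 17, 13)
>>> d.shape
()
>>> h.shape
(2, 17, 13, 13)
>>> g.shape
(13, 13)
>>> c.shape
(17, 2)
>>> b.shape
(2, 17, 13, 13)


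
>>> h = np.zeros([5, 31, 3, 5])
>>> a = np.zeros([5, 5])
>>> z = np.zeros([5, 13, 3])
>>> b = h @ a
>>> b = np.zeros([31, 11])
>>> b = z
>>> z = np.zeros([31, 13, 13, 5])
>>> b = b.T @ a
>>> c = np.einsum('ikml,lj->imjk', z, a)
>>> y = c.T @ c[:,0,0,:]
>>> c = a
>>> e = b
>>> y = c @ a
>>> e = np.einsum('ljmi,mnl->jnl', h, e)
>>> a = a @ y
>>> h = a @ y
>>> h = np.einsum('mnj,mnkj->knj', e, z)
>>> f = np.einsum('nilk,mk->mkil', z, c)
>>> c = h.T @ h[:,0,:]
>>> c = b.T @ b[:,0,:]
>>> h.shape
(13, 13, 5)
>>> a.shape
(5, 5)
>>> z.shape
(31, 13, 13, 5)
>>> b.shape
(3, 13, 5)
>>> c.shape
(5, 13, 5)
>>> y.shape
(5, 5)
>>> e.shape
(31, 13, 5)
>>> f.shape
(5, 5, 13, 13)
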